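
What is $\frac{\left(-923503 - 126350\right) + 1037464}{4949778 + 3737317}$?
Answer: $- \frac{12389}{8687095} \approx -0.0014261$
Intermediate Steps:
$\frac{\left(-923503 - 126350\right) + 1037464}{4949778 + 3737317} = \frac{\left(-923503 - 126350\right) + 1037464}{8687095} = \left(-1049853 + 1037464\right) \frac{1}{8687095} = \left(-12389\right) \frac{1}{8687095} = - \frac{12389}{8687095}$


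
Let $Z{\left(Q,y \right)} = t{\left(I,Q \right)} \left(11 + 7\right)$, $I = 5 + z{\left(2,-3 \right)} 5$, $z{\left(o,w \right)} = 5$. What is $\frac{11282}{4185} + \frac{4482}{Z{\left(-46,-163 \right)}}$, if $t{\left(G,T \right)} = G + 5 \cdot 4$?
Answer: $\frac{321233}{41850} \approx 7.6758$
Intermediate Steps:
$I = 30$ ($I = 5 + 5 \cdot 5 = 5 + 25 = 30$)
$t{\left(G,T \right)} = 20 + G$ ($t{\left(G,T \right)} = G + 20 = 20 + G$)
$Z{\left(Q,y \right)} = 900$ ($Z{\left(Q,y \right)} = \left(20 + 30\right) \left(11 + 7\right) = 50 \cdot 18 = 900$)
$\frac{11282}{4185} + \frac{4482}{Z{\left(-46,-163 \right)}} = \frac{11282}{4185} + \frac{4482}{900} = 11282 \cdot \frac{1}{4185} + 4482 \cdot \frac{1}{900} = \frac{11282}{4185} + \frac{249}{50} = \frac{321233}{41850}$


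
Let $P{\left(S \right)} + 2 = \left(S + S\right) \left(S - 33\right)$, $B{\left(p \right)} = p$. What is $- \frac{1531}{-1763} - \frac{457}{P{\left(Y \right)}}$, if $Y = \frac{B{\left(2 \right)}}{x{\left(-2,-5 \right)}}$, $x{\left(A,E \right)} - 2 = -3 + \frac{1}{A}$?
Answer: $- \frac{6017233}{1420978} \approx -4.2346$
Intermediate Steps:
$x{\left(A,E \right)} = -1 + \frac{1}{A}$ ($x{\left(A,E \right)} = 2 - \left(3 - \frac{1}{A}\right) = -1 + \frac{1}{A}$)
$Y = - \frac{4}{3}$ ($Y = \frac{2}{\frac{1}{-2} \left(1 - -2\right)} = \frac{2}{\left(- \frac{1}{2}\right) \left(1 + 2\right)} = \frac{2}{\left(- \frac{1}{2}\right) 3} = \frac{2}{- \frac{3}{2}} = 2 \left(- \frac{2}{3}\right) = - \frac{4}{3} \approx -1.3333$)
$P{\left(S \right)} = -2 + 2 S \left(-33 + S\right)$ ($P{\left(S \right)} = -2 + \left(S + S\right) \left(S - 33\right) = -2 + 2 S \left(-33 + S\right)$)
$- \frac{1531}{-1763} - \frac{457}{P{\left(Y \right)}} = - \frac{1531}{-1763} - \frac{457}{-2 - -88 + 2 \left(- \frac{4}{3}\right)^{2}} = \left(-1531\right) \left(- \frac{1}{1763}\right) - \frac{457}{-2 + 88 + 2 \cdot \frac{16}{9}} = \frac{1531}{1763} - \frac{457}{-2 + 88 + \frac{32}{9}} = \frac{1531}{1763} - \frac{457}{\frac{806}{9}} = \frac{1531}{1763} - \frac{4113}{806} = - \frac{6017233}{1420978}$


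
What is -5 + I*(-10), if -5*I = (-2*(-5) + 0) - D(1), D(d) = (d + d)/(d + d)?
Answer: 13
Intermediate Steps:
D(d) = 1 (D(d) = (2*d)/((2*d)) = (2*d)*(1/(2*d)) = 1)
I = -9/5 (I = -((-2*(-5) + 0) - 1*1)/5 = -((10 + 0) - 1)/5 = -(10 - 1)/5 = -⅕*9 = -9/5 ≈ -1.8000)
-5 + I*(-10) = -5 - 9/5*(-10) = -5 + 18 = 13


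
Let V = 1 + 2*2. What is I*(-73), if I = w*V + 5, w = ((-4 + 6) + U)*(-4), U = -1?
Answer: 1095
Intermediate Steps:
V = 5 (V = 1 + 4 = 5)
w = -4 (w = ((-4 + 6) - 1)*(-4) = (2 - 1)*(-4) = 1*(-4) = -4)
I = -15 (I = -4*5 + 5 = -20 + 5 = -15)
I*(-73) = -15*(-73) = 1095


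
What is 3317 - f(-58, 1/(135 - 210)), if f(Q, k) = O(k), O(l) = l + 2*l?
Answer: 82926/25 ≈ 3317.0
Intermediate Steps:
O(l) = 3*l
f(Q, k) = 3*k
3317 - f(-58, 1/(135 - 210)) = 3317 - 3/(135 - 210) = 3317 - 3/(-75) = 3317 - 3*(-1)/75 = 3317 - 1*(-1/25) = 3317 + 1/25 = 82926/25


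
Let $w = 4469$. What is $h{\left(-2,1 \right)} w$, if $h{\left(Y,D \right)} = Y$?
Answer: $-8938$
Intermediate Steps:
$h{\left(-2,1 \right)} w = \left(-2\right) 4469 = -8938$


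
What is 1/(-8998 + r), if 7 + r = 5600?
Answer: -1/3405 ≈ -0.00029369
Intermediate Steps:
r = 5593 (r = -7 + 5600 = 5593)
1/(-8998 + r) = 1/(-8998 + 5593) = 1/(-3405) = -1/3405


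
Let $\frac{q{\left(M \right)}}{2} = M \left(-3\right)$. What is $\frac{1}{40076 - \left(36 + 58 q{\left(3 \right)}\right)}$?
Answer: $\frac{1}{41084} \approx 2.434 \cdot 10^{-5}$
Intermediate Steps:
$q{\left(M \right)} = - 6 M$ ($q{\left(M \right)} = 2 M \left(-3\right) = 2 \left(- 3 M\right) = - 6 M$)
$\frac{1}{40076 - \left(36 + 58 q{\left(3 \right)}\right)} = \frac{1}{40076 - \left(36 + 58 \left(\left(-6\right) 3\right)\right)} = \frac{1}{40076 - -1008} = \frac{1}{40076 + \left(1044 - 36\right)} = \frac{1}{40076 + 1008} = \frac{1}{41084}$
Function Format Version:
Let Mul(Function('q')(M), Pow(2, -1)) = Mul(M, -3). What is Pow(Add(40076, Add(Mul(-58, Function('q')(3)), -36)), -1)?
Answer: Rational(1, 41084) ≈ 2.4340e-5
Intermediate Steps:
Function('q')(M) = Mul(-6, M) (Function('q')(M) = Mul(2, Mul(M, -3)) = Mul(2, Mul(-3, M)) = Mul(-6, M))
Pow(Add(40076, Add(Mul(-58, Function('q')(3)), -36)), -1) = Pow(Add(40076, Add(Mul(-58, Mul(-6, 3)), -36)), -1) = Pow(Add(40076, Add(Mul(-58, -18), -36)), -1) = Pow(Add(40076, Add(1044, -36)), -1) = Pow(Add(40076, 1008), -1) = Pow(41084, -1) = Rational(1, 41084)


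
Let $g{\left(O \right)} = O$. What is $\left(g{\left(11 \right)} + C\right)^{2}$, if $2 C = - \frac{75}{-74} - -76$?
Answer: $\frac{53684929}{21904} \approx 2450.9$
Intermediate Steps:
$C = \frac{5699}{148}$ ($C = \frac{- \frac{75}{-74} - -76}{2} = \frac{\left(-75\right) \left(- \frac{1}{74}\right) + 76}{2} = \frac{\frac{75}{74} + 76}{2} = \frac{1}{2} \cdot \frac{5699}{74} = \frac{5699}{148} \approx 38.507$)
$\left(g{\left(11 \right)} + C\right)^{2} = \left(11 + \frac{5699}{148}\right)^{2} = \left(\frac{7327}{148}\right)^{2} = \frac{53684929}{21904}$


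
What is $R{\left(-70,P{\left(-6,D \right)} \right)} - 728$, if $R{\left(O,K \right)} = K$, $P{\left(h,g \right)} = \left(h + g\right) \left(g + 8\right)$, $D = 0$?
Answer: $-776$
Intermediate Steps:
$P{\left(h,g \right)} = \left(8 + g\right) \left(g + h\right)$ ($P{\left(h,g \right)} = \left(g + h\right) \left(8 + g\right) = \left(8 + g\right) \left(g + h\right)$)
$R{\left(-70,P{\left(-6,D \right)} \right)} - 728 = \left(0^{2} + 8 \cdot 0 + 8 \left(-6\right) + 0 \left(-6\right)\right) - 728 = \left(0 + 0 - 48 + 0\right) - 728 = -48 - 728 = -776$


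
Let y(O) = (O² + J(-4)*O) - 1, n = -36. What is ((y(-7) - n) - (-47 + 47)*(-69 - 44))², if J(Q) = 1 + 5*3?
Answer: 784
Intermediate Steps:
J(Q) = 16 (J(Q) = 1 + 15 = 16)
y(O) = -1 + O² + 16*O (y(O) = (O² + 16*O) - 1 = -1 + O² + 16*O)
((y(-7) - n) - (-47 + 47)*(-69 - 44))² = (((-1 + (-7)² + 16*(-7)) - 1*(-36)) - (-47 + 47)*(-69 - 44))² = (((-1 + 49 - 112) + 36) - 0*(-113))² = ((-64 + 36) - 1*0)² = (-28 + 0)² = (-28)² = 784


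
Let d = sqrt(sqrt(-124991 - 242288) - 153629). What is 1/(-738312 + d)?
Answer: -1/(738312 - sqrt(-153629 + I*sqrt(367279))) ≈ -1.3544e-6 - 7.1905e-10*I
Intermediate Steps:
d = sqrt(-153629 + I*sqrt(367279)) (d = sqrt(sqrt(-367279) - 153629) = sqrt(I*sqrt(367279) - 153629) = sqrt(-153629 + I*sqrt(367279)) ≈ 0.7731 + 391.96*I)
1/(-738312 + d) = 1/(-738312 + sqrt(-153629 + I*sqrt(367279)))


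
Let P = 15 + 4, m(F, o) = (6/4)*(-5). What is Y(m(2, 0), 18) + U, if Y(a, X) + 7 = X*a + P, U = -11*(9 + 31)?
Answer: -563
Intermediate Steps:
m(F, o) = -15/2 (m(F, o) = (6*(¼))*(-5) = (3/2)*(-5) = -15/2)
P = 19
U = -440 (U = -11*40 = -440)
Y(a, X) = 12 + X*a (Y(a, X) = -7 + (X*a + 19) = -7 + (19 + X*a) = 12 + X*a)
Y(m(2, 0), 18) + U = (12 + 18*(-15/2)) - 440 = (12 - 135) - 440 = -123 - 440 = -563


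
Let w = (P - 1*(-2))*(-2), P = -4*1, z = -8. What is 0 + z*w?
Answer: -32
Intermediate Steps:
P = -4
w = 4 (w = (-4 - 1*(-2))*(-2) = (-4 + 2)*(-2) = -2*(-2) = 4)
0 + z*w = 0 - 8*4 = 0 - 32 = -32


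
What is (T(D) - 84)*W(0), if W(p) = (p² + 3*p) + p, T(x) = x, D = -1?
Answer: 0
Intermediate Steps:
W(p) = p² + 4*p
(T(D) - 84)*W(0) = (-1 - 84)*(0*(4 + 0)) = -0*4 = -85*0 = 0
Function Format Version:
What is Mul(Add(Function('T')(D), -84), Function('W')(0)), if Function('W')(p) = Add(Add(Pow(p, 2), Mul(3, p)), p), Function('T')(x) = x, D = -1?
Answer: 0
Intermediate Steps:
Function('W')(p) = Add(Pow(p, 2), Mul(4, p))
Mul(Add(Function('T')(D), -84), Function('W')(0)) = Mul(Add(-1, -84), Mul(0, Add(4, 0))) = Mul(-85, Mul(0, 4)) = Mul(-85, 0) = 0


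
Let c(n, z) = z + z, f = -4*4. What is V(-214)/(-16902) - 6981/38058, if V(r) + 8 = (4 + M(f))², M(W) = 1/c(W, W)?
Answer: -20187792839/109782411264 ≈ -0.18389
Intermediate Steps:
f = -16
c(n, z) = 2*z
M(W) = 1/(2*W)
V(r) = 7937/1024 (V(r) = -8 + (4 + (½)/(-16))² = -8 + (4 + (½)*(-1/16))² = -8 + (4 - 1/32)² = -8 + (127/32)² = -8 + 16129/1024 = 7937/1024)
V(-214)/(-16902) - 6981/38058 = (7937/1024)/(-16902) - 6981/38058 = (7937/1024)*(-1/16902) - 6981*1/38058 = -7937/17307648 - 2327/12686 = -20187792839/109782411264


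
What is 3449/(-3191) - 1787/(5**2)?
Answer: -5788542/79775 ≈ -72.561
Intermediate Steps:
3449/(-3191) - 1787/(5**2) = 3449*(-1/3191) - 1787/25 = -3449/3191 - 1787*1/25 = -3449/3191 - 1787/25 = -5788542/79775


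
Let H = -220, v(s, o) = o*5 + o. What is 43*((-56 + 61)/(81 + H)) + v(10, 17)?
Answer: 13963/139 ≈ 100.45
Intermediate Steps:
v(s, o) = 6*o (v(s, o) = 5*o + o = 6*o)
43*((-56 + 61)/(81 + H)) + v(10, 17) = 43*((-56 + 61)/(81 - 220)) + 6*17 = 43*(5/(-139)) + 102 = 43*(5*(-1/139)) + 102 = 43*(-5/139) + 102 = -215/139 + 102 = 13963/139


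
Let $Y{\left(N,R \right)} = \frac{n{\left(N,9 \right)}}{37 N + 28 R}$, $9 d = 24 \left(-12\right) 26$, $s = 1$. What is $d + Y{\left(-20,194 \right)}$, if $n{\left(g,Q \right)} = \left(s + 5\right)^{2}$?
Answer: $- \frac{325309}{391} \approx -831.99$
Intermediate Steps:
$d = -832$ ($d = \frac{24 \left(-12\right) 26}{9} = \frac{\left(-288\right) 26}{9} = \frac{1}{9} \left(-7488\right) = -832$)
$n{\left(g,Q \right)} = 36$ ($n{\left(g,Q \right)} = \left(1 + 5\right)^{2} = 6^{2} = 36$)
$Y{\left(N,R \right)} = \frac{36}{28 R + 37 N}$ ($Y{\left(N,R \right)} = \frac{36}{37 N + 28 R} = \frac{36}{28 R + 37 N}$)
$d + Y{\left(-20,194 \right)} = -832 + \frac{36}{28 \cdot 194 + 37 \left(-20\right)} = -832 + \frac{36}{5432 - 740} = -832 + \frac{36}{4692} = -832 + 36 \cdot \frac{1}{4692} = -832 + \frac{3}{391} = - \frac{325309}{391}$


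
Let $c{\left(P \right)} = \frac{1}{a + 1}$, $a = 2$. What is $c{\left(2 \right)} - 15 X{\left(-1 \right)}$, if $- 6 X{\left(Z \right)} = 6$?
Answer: $\frac{46}{3} \approx 15.333$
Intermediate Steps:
$X{\left(Z \right)} = -1$ ($X{\left(Z \right)} = \left(- \frac{1}{6}\right) 6 = -1$)
$c{\left(P \right)} = \frac{1}{3}$ ($c{\left(P \right)} = \frac{1}{2 + 1} = \frac{1}{3}$)
$c{\left(2 \right)} - 15 X{\left(-1 \right)} = \frac{1}{3} - -15 = \frac{1}{3} + 15 = \frac{46}{3}$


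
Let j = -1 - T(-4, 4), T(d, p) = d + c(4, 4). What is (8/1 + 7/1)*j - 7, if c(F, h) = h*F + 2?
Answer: -232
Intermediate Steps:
c(F, h) = 2 + F*h (c(F, h) = F*h + 2 = 2 + F*h)
T(d, p) = 18 + d (T(d, p) = d + (2 + 4*4) = d + (2 + 16) = d + 18 = 18 + d)
j = -15 (j = -1 - (18 - 4) = -1 - 1*14 = -1 - 14 = -15)
(8/1 + 7/1)*j - 7 = (8/1 + 7/1)*(-15) - 7 = (8*1 + 7*1)*(-15) - 7 = (8 + 7)*(-15) - 7 = 15*(-15) - 7 = -225 - 7 = -232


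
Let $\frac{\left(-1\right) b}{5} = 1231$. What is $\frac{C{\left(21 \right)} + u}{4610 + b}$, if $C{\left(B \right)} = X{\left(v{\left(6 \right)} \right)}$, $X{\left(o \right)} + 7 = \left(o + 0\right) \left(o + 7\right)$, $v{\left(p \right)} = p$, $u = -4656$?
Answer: $\frac{917}{309} \approx 2.9676$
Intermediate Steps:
$b = -6155$ ($b = \left(-5\right) 1231 = -6155$)
$X{\left(o \right)} = -7 + o \left(7 + o\right)$ ($X{\left(o \right)} = -7 + \left(o + 0\right) \left(o + 7\right) = -7 + o \left(7 + o\right)$)
$C{\left(B \right)} = 71$ ($C{\left(B \right)} = -7 + 6^{2} + 7 \cdot 6 = -7 + 36 + 42 = 71$)
$\frac{C{\left(21 \right)} + u}{4610 + b} = \frac{71 - 4656}{4610 - 6155} = - \frac{4585}{-1545} = \left(-4585\right) \left(- \frac{1}{1545}\right) = \frac{917}{309}$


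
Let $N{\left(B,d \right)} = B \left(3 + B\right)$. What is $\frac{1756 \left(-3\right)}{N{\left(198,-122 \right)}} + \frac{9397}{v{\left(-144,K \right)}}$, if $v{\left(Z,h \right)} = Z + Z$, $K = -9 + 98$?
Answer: $- \frac{2317895}{70752} \approx -32.761$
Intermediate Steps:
$K = 89$
$v{\left(Z,h \right)} = 2 Z$
$\frac{1756 \left(-3\right)}{N{\left(198,-122 \right)}} + \frac{9397}{v{\left(-144,K \right)}} = \frac{1756 \left(-3\right)}{198 \left(3 + 198\right)} + \frac{9397}{2 \left(-144\right)} = - \frac{5268}{198 \cdot 201} + \frac{9397}{-288} = - \frac{5268}{39798} + 9397 \left(- \frac{1}{288}\right) = \left(-5268\right) \frac{1}{39798} - \frac{9397}{288} = - \frac{878}{6633} - \frac{9397}{288} = - \frac{2317895}{70752}$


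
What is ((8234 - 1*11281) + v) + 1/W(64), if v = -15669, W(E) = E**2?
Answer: -76660735/4096 ≈ -18716.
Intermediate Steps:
((8234 - 1*11281) + v) + 1/W(64) = ((8234 - 1*11281) - 15669) + 1/(64**2) = ((8234 - 11281) - 15669) + 1/4096 = (-3047 - 15669) + 1/4096 = -18716 + 1/4096 = -76660735/4096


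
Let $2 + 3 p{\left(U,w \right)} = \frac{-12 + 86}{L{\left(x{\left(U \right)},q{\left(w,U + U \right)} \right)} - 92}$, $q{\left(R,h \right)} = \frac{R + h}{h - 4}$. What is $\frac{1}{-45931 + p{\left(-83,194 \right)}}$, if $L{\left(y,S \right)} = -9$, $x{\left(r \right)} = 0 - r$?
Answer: $- \frac{101}{4639123} \approx -2.1771 \cdot 10^{-5}$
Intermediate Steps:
$x{\left(r \right)} = - r$
$q{\left(R,h \right)} = \frac{R + h}{-4 + h}$
$p{\left(U,w \right)} = - \frac{92}{101}$ ($p{\left(U,w \right)} = - \frac{2}{3} + \frac{\left(-12 + 86\right) \frac{1}{-9 - 92}}{3} = - \frac{2}{3} + \frac{74 \frac{1}{-101}}{3} = - \frac{2}{3} + \frac{74 \left(- \frac{1}{101}\right)}{3} = - \frac{2}{3} + \frac{1}{3} \left(- \frac{74}{101}\right) = - \frac{2}{3} - \frac{74}{303} = - \frac{92}{101}$)
$\frac{1}{-45931 + p{\left(-83,194 \right)}} = \frac{1}{-45931 - \frac{92}{101}} = \frac{1}{- \frac{4639123}{101}} = - \frac{101}{4639123}$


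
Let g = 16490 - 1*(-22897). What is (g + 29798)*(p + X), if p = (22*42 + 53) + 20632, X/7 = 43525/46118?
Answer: 68968349732345/46118 ≈ 1.4955e+9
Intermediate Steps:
g = 39387 (g = 16490 + 22897 = 39387)
X = 304675/46118 (X = 7*(43525/46118) = 304675/46118 ≈ 6.6064)
p = 21609 (p = (924 + 53) + 20632 = 977 + 20632 = 21609)
(g + 29798)*(p + X) = (39387 + 29798)*(21609 + 304675/46118) = 69185*(996868537/46118) = 68968349732345/46118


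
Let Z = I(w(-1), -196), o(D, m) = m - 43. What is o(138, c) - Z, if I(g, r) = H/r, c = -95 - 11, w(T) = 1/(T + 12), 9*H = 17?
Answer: -262819/1764 ≈ -148.99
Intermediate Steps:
H = 17/9 (H = (⅑)*17 = 17/9 ≈ 1.8889)
w(T) = 1/(12 + T)
c = -106
I(g, r) = 17/(9*r)
o(D, m) = -43 + m
Z = -17/1764 (Z = (17/9)/(-196) = (17/9)*(-1/196) = -17/1764 ≈ -0.0096372)
o(138, c) - Z = (-43 - 106) - 1*(-17/1764) = -149 + 17/1764 = -262819/1764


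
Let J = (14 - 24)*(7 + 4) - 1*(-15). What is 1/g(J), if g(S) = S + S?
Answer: -1/190 ≈ -0.0052632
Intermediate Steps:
J = -95 (J = -10*11 + 15 = -110 + 15 = -95)
g(S) = 2*S
1/g(J) = 1/(2*(-95)) = 1/(-190) = -1/190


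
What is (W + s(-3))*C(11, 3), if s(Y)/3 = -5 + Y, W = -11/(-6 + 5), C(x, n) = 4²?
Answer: -208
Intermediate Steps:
C(x, n) = 16
W = 11 (W = -11/(-1) = -1*(-11) = 11)
s(Y) = -15 + 3*Y (s(Y) = 3*(-5 + Y) = -15 + 3*Y)
(W + s(-3))*C(11, 3) = (11 + (-15 + 3*(-3)))*16 = (11 + (-15 - 9))*16 = (11 - 24)*16 = -13*16 = -208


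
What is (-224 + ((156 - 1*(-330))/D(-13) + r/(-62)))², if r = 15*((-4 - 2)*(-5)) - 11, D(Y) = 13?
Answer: 24373142161/649636 ≈ 37518.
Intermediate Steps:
r = 439 (r = 15*(-6*(-5)) - 11 = 15*30 - 11 = 450 - 11 = 439)
(-224 + ((156 - 1*(-330))/D(-13) + r/(-62)))² = (-224 + ((156 - 1*(-330))/13 + 439/(-62)))² = (-224 + ((156 + 330)*(1/13) + 439*(-1/62)))² = (-224 + (486*(1/13) - 439/62))² = (-224 + (486/13 - 439/62))² = (-224 + 24425/806)² = (-156119/806)² = 24373142161/649636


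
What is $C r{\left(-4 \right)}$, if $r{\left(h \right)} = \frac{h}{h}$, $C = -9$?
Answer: $-9$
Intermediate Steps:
$r{\left(h \right)} = 1$
$C r{\left(-4 \right)} = \left(-9\right) 1 = -9$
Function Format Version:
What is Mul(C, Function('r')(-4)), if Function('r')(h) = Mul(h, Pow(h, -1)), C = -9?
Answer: -9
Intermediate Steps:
Function('r')(h) = 1
Mul(C, Function('r')(-4)) = Mul(-9, 1) = -9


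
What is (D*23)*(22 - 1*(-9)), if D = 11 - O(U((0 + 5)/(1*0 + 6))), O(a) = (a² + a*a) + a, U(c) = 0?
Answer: 7843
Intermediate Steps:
O(a) = a + 2*a² (O(a) = (a² + a²) + a = 2*a² + a = a + 2*a²)
D = 11 (D = 11 - 0*(1 + 2*0) = 11 - 0*(1 + 0) = 11 - 0 = 11 - 1*0 = 11 + 0 = 11)
(D*23)*(22 - 1*(-9)) = (11*23)*(22 - 1*(-9)) = 253*(22 + 9) = 253*31 = 7843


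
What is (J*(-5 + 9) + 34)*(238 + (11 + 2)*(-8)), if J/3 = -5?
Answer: -3484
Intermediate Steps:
J = -15 (J = 3*(-5) = -15)
(J*(-5 + 9) + 34)*(238 + (11 + 2)*(-8)) = (-15*(-5 + 9) + 34)*(238 + (11 + 2)*(-8)) = (-15*4 + 34)*(238 + 13*(-8)) = (-60 + 34)*(238 - 104) = -26*134 = -3484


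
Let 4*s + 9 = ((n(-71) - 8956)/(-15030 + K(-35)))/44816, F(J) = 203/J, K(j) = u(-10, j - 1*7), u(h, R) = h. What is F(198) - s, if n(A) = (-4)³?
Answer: 43710972055/13345846272 ≈ 3.2752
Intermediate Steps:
K(j) = -10
n(A) = -64
s = -303314237/134806528 (s = -9/4 + (((-64 - 8956)/(-15030 - 10))/44816)/4 = -9/4 + (-9020/(-15040)*(1/44816))/4 = -9/4 + (-9020*(-1/15040)*(1/44816))/4 = -9/4 + ((451/752)*(1/44816))/4 = -9/4 + (¼)*(451/33701632) = -9/4 + 451/134806528 = -303314237/134806528 ≈ -2.2500)
F(198) - s = 203/198 - 1*(-303314237/134806528) = 203*(1/198) + 303314237/134806528 = 203/198 + 303314237/134806528 = 43710972055/13345846272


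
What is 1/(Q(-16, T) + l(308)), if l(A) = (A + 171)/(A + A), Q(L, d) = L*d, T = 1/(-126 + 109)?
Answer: 10472/17999 ≈ 0.58181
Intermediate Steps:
T = -1/17 (T = 1/(-17) = -1/17 ≈ -0.058824)
l(A) = (171 + A)/(2*A) (l(A) = (171 + A)/((2*A)) = (171 + A)*(1/(2*A)) = (171 + A)/(2*A))
1/(Q(-16, T) + l(308)) = 1/(-16*(-1/17) + (½)*(171 + 308)/308) = 1/(16/17 + (½)*(1/308)*479) = 1/(16/17 + 479/616) = 1/(17999/10472) = 10472/17999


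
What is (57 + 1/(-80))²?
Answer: 20784481/6400 ≈ 3247.6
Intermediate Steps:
(57 + 1/(-80))² = (57 - 1/80)² = (4559/80)² = 20784481/6400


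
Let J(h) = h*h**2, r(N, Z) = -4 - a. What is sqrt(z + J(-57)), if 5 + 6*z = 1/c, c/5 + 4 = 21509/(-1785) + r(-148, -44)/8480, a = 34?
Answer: I*sqrt(3937151649122996166210)/145806810 ≈ 430.34*I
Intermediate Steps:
r(N, Z) = -38 (r(N, Z) = -4 - 1*34 = -4 - 34 = -38)
c = -24301135/302736 (c = -20 + 5*(21509/(-1785) - 38/8480) = -20 + 5*(21509*(-1/1785) - 38*1/8480) = -20 + 5*(-21509/1785 - 19/4240) = -20 + 5*(-3649283/302736) = -20 - 18246415/302736 = -24301135/302736 ≈ -80.272)
J(h) = h**3
z = -121808411/145806810 (z = -5/6 + 1/(6*(-24301135/302736)) = -5/6 + (1/6)*(-302736/24301135) = -5/6 - 50456/24301135 = -121808411/145806810 ≈ -0.83541)
sqrt(z + J(-57)) = sqrt(-121808411/145806810 + (-57)**3) = sqrt(-121808411/145806810 - 185193) = sqrt(-27002522372741/145806810) = I*sqrt(3937151649122996166210)/145806810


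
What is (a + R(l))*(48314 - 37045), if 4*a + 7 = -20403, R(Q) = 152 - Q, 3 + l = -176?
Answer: -107540067/2 ≈ -5.3770e+7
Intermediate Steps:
l = -179 (l = -3 - 176 = -179)
a = -10205/2 (a = -7/4 + (¼)*(-20403) = -7/4 - 20403/4 = -10205/2 ≈ -5102.5)
(a + R(l))*(48314 - 37045) = (-10205/2 + (152 - 1*(-179)))*(48314 - 37045) = (-10205/2 + (152 + 179))*11269 = (-10205/2 + 331)*11269 = -9543/2*11269 = -107540067/2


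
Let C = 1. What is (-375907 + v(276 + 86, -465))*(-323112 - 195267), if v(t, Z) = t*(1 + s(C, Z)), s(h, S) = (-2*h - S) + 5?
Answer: 106852944891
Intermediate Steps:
s(h, S) = 5 - S - 2*h (s(h, S) = (-S - 2*h) + 5 = 5 - S - 2*h)
v(t, Z) = t*(4 - Z) (v(t, Z) = t*(1 + (5 - Z - 2*1)) = t*(1 + (5 - Z - 2)) = t*(1 + (3 - Z)) = t*(4 - Z))
(-375907 + v(276 + 86, -465))*(-323112 - 195267) = (-375907 + (276 + 86)*(4 - 1*(-465)))*(-323112 - 195267) = (-375907 + 362*(4 + 465))*(-518379) = (-375907 + 362*469)*(-518379) = (-375907 + 169778)*(-518379) = -206129*(-518379) = 106852944891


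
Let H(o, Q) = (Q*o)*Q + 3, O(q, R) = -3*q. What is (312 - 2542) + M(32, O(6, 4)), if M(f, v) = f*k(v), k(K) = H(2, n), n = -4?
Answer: -1110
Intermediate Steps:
H(o, Q) = 3 + o*Q² (H(o, Q) = o*Q² + 3 = 3 + o*Q²)
k(K) = 35 (k(K) = 3 + 2*(-4)² = 3 + 2*16 = 3 + 32 = 35)
M(f, v) = 35*f (M(f, v) = f*35 = 35*f)
(312 - 2542) + M(32, O(6, 4)) = (312 - 2542) + 35*32 = -2230 + 1120 = -1110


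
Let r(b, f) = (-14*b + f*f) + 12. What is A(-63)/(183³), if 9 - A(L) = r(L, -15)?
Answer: -370/2042829 ≈ -0.00018112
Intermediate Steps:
r(b, f) = 12 + f² - 14*b (r(b, f) = (-14*b + f²) + 12 = (f² - 14*b) + 12 = 12 + f² - 14*b)
A(L) = -228 + 14*L (A(L) = 9 - (12 + (-15)² - 14*L) = 9 - (12 + 225 - 14*L) = 9 - (237 - 14*L) = 9 + (-237 + 14*L) = -228 + 14*L)
A(-63)/(183³) = (-228 + 14*(-63))/(183³) = (-228 - 882)/6128487 = -1110*1/6128487 = -370/2042829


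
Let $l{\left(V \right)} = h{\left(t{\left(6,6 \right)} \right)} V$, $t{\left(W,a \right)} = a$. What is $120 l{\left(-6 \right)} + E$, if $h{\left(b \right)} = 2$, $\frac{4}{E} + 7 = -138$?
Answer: $- \frac{208804}{145} \approx -1440.0$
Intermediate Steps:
$E = - \frac{4}{145}$ ($E = \frac{4}{-7 - 138} = \frac{4}{-145} = 4 \left(- \frac{1}{145}\right) = - \frac{4}{145} \approx -0.027586$)
$l{\left(V \right)} = 2 V$
$120 l{\left(-6 \right)} + E = 120 \cdot 2 \left(-6\right) - \frac{4}{145} = 120 \left(-12\right) - \frac{4}{145} = -1440 - \frac{4}{145} = - \frac{208804}{145}$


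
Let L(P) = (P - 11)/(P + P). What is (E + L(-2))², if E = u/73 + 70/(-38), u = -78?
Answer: 3545689/30780304 ≈ 0.11519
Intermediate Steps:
L(P) = (-11 + P)/(2*P) (L(P) = (-11 + P)/((2*P)) = (-11 + P)*(1/(2*P)) = (-11 + P)/(2*P))
E = -4037/1387 (E = -78/73 + 70/(-38) = -78*1/73 + 70*(-1/38) = -78/73 - 35/19 = -4037/1387 ≈ -2.9106)
(E + L(-2))² = (-4037/1387 + (½)*(-11 - 2)/(-2))² = (-4037/1387 + (½)*(-½)*(-13))² = (-4037/1387 + 13/4)² = (1883/5548)² = 3545689/30780304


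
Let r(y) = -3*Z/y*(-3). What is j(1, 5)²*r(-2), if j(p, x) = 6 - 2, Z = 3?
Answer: -216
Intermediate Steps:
j(p, x) = 4
r(y) = 27/y (r(y) = -9/y*(-3) = 27/y)
j(1, 5)²*r(-2) = 4²*(27/(-2)) = 16*(27*(-½)) = 16*(-27/2) = -216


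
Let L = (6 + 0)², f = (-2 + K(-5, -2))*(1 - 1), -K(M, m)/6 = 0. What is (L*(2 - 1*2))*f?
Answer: 0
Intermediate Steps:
K(M, m) = 0 (K(M, m) = -6*0 = 0)
f = 0 (f = (-2 + 0)*(1 - 1) = -2*0 = 0)
L = 36 (L = 6² = 36)
(L*(2 - 1*2))*f = (36*(2 - 1*2))*0 = (36*(2 - 2))*0 = (36*0)*0 = 0*0 = 0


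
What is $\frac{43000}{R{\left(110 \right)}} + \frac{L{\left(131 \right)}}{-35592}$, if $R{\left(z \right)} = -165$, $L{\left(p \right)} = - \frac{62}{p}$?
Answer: $- \frac{6682990859}{25644036} \approx -260.61$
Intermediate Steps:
$\frac{43000}{R{\left(110 \right)}} + \frac{L{\left(131 \right)}}{-35592} = \frac{43000}{-165} + \frac{\left(-62\right) \frac{1}{131}}{-35592} = 43000 \left(- \frac{1}{165}\right) + \left(-62\right) \frac{1}{131} \left(- \frac{1}{35592}\right) = - \frac{8600}{33} - - \frac{31}{2331276} = - \frac{8600}{33} + \frac{31}{2331276} = - \frac{6682990859}{25644036}$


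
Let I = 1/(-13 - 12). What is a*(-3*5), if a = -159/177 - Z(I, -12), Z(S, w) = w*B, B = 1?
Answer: -9825/59 ≈ -166.53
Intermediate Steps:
I = -1/25 (I = 1/(-25) = -1/25 ≈ -0.040000)
Z(S, w) = w (Z(S, w) = w*1 = w)
a = 655/59 (a = -159/177 - 1*(-12) = -159*1/177 + 12 = -53/59 + 12 = 655/59 ≈ 11.102)
a*(-3*5) = 655*(-3*5)/59 = (655/59)*(-15) = -9825/59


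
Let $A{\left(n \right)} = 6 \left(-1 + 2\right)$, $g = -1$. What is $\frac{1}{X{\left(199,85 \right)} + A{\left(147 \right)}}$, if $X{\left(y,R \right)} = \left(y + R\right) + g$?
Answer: $\frac{1}{289} \approx 0.0034602$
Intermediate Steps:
$X{\left(y,R \right)} = -1 + R + y$ ($X{\left(y,R \right)} = \left(y + R\right) - 1 = \left(R + y\right) - 1 = -1 + R + y$)
$A{\left(n \right)} = 6$ ($A{\left(n \right)} = 6 \cdot 1 = 6$)
$\frac{1}{X{\left(199,85 \right)} + A{\left(147 \right)}} = \frac{1}{\left(-1 + 85 + 199\right) + 6} = \frac{1}{283 + 6} = \frac{1}{289}$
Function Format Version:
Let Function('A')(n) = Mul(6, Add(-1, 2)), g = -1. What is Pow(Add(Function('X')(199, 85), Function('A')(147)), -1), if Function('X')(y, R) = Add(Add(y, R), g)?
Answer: Rational(1, 289) ≈ 0.0034602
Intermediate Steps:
Function('X')(y, R) = Add(-1, R, y) (Function('X')(y, R) = Add(Add(y, R), -1) = Add(Add(R, y), -1) = Add(-1, R, y))
Function('A')(n) = 6 (Function('A')(n) = Mul(6, 1) = 6)
Pow(Add(Function('X')(199, 85), Function('A')(147)), -1) = Pow(Add(Add(-1, 85, 199), 6), -1) = Pow(Add(283, 6), -1) = Pow(289, -1) = Rational(1, 289)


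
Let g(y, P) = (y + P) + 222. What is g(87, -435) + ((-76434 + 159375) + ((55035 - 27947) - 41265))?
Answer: 68638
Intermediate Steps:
g(y, P) = 222 + P + y (g(y, P) = (P + y) + 222 = 222 + P + y)
g(87, -435) + ((-76434 + 159375) + ((55035 - 27947) - 41265)) = (222 - 435 + 87) + ((-76434 + 159375) + ((55035 - 27947) - 41265)) = -126 + (82941 + (27088 - 41265)) = -126 + (82941 - 14177) = -126 + 68764 = 68638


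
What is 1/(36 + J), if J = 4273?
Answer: 1/4309 ≈ 0.00023207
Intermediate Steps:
1/(36 + J) = 1/(36 + 4273) = 1/4309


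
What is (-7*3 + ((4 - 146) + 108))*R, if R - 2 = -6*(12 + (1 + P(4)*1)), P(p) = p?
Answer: 5500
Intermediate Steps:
R = -100 (R = 2 - 6*(12 + (1 + 4*1)) = 2 - 6*(12 + (1 + 4)) = 2 - 6*(12 + 5) = 2 - 6*17 = 2 - 102 = -100)
(-7*3 + ((4 - 146) + 108))*R = (-7*3 + ((4 - 146) + 108))*(-100) = (-21 + (-142 + 108))*(-100) = (-21 - 34)*(-100) = -55*(-100) = 5500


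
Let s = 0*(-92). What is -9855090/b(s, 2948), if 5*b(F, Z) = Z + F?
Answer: -24637725/1474 ≈ -16715.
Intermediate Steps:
s = 0
b(F, Z) = F/5 + Z/5 (b(F, Z) = (Z + F)/5 = (F + Z)/5 = F/5 + Z/5)
-9855090/b(s, 2948) = -9855090/((1/5)*0 + (1/5)*2948) = -9855090/(0 + 2948/5) = -9855090/2948/5 = -9855090*5/2948 = -24637725/1474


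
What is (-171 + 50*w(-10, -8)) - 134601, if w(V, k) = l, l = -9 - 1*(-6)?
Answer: -134922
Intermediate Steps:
l = -3 (l = -9 + 6 = -3)
w(V, k) = -3
(-171 + 50*w(-10, -8)) - 134601 = (-171 + 50*(-3)) - 134601 = (-171 - 150) - 134601 = -321 - 134601 = -134922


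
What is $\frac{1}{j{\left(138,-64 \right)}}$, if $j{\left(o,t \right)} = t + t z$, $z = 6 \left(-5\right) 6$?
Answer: $\frac{1}{11456} \approx 8.7291 \cdot 10^{-5}$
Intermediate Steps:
$z = -180$ ($z = \left(-30\right) 6 = -180$)
$j{\left(o,t \right)} = - 179 t$ ($j{\left(o,t \right)} = t + t \left(-180\right) = t - 180 t = - 179 t$)
$\frac{1}{j{\left(138,-64 \right)}} = \frac{1}{\left(-179\right) \left(-64\right)} = \frac{1}{11456}$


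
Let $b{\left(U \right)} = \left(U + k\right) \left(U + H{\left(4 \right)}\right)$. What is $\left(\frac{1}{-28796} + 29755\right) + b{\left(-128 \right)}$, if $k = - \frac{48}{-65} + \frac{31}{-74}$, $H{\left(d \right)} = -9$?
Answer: $\frac{3272077109713}{69254380} \approx 47247.0$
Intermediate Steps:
$k = \frac{1537}{4810}$ ($k = \left(-48\right) \left(- \frac{1}{65}\right) + 31 \left(- \frac{1}{74}\right) = \frac{48}{65} - \frac{31}{74} = \frac{1537}{4810} \approx 0.31954$)
$b{\left(U \right)} = \left(-9 + U\right) \left(\frac{1537}{4810} + U\right)$ ($b{\left(U \right)} = \left(U + \frac{1537}{4810}\right) \left(U - 9\right) = \left(\frac{1537}{4810} + U\right) \left(-9 + U\right) = \left(-9 + U\right) \left(\frac{1537}{4810} + U\right)$)
$\left(\frac{1}{-28796} + 29755\right) + b{\left(-128 \right)} = \left(\frac{1}{-28796} + 29755\right) - \left(- \frac{5330551}{4810} - 16384\right) = \left(- \frac{1}{28796} + 29755\right) + \left(- \frac{13833}{4810} + 16384 + \frac{2672192}{2405}\right) = \frac{856824979}{28796} + \frac{84137591}{4810} = \frac{3272077109713}{69254380}$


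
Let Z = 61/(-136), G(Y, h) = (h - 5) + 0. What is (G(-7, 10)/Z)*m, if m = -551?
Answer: 374680/61 ≈ 6142.3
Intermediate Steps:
G(Y, h) = -5 + h (G(Y, h) = (-5 + h) + 0 = -5 + h)
Z = -61/136 (Z = 61*(-1/136) = -61/136 ≈ -0.44853)
(G(-7, 10)/Z)*m = ((-5 + 10)/(-61/136))*(-551) = (5*(-136/61))*(-551) = -680/61*(-551) = 374680/61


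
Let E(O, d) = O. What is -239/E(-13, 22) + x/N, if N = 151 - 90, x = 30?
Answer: 14969/793 ≈ 18.876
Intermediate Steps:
N = 61
-239/E(-13, 22) + x/N = -239/(-13) + 30/61 = -239*(-1/13) + 30*(1/61) = 239/13 + 30/61 = 14969/793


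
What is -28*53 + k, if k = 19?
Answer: -1465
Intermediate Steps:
-28*53 + k = -28*53 + 19 = -1484 + 19 = -1465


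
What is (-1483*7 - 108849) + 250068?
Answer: 130838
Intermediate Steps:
(-1483*7 - 108849) + 250068 = (-10381 - 108849) + 250068 = -119230 + 250068 = 130838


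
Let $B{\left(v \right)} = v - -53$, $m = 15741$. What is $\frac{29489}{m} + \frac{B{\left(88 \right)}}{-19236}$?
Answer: $\frac{188343641}{100931292} \approx 1.8661$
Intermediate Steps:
$B{\left(v \right)} = 53 + v$ ($B{\left(v \right)} = v + 53 = 53 + v$)
$\frac{29489}{m} + \frac{B{\left(88 \right)}}{-19236} = \frac{29489}{15741} + \frac{53 + 88}{-19236} = 29489 \cdot \frac{1}{15741} + 141 \left(- \frac{1}{19236}\right) = \frac{29489}{15741} - \frac{47}{6412} = \frac{188343641}{100931292}$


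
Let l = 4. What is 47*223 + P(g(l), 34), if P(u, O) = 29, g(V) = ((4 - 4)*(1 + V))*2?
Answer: 10510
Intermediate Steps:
g(V) = 0 (g(V) = (0*(1 + V))*2 = 0*2 = 0)
47*223 + P(g(l), 34) = 47*223 + 29 = 10481 + 29 = 10510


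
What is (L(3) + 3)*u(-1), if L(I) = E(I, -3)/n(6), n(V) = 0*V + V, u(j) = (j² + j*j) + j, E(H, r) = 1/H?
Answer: 55/18 ≈ 3.0556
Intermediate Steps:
u(j) = j + 2*j² (u(j) = (j² + j²) + j = 2*j² + j = j + 2*j²)
n(V) = V (n(V) = 0 + V = V)
L(I) = 1/(6*I) (L(I) = 1/(I*6) = (⅙)/I = 1/(6*I))
(L(3) + 3)*u(-1) = ((⅙)/3 + 3)*(-(1 + 2*(-1))) = ((⅙)*(⅓) + 3)*(-(1 - 2)) = (1/18 + 3)*(-1*(-1)) = (55/18)*1 = 55/18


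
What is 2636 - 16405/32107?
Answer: 84617647/32107 ≈ 2635.5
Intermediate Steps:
2636 - 16405/32107 = 84617647/32107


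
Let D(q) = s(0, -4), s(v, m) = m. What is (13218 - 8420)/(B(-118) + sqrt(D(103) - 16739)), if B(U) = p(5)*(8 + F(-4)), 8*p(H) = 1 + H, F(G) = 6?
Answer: 67172/22471 - 19192*I*sqrt(16743)/67413 ≈ 2.9893 - 36.838*I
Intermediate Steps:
p(H) = 1/8 + H/8 (p(H) = (1 + H)/8 = 1/8 + H/8)
D(q) = -4
B(U) = 21/2 (B(U) = (1/8 + (1/8)*5)*(8 + 6) = (1/8 + 5/8)*14 = (3/4)*14 = 21/2)
(13218 - 8420)/(B(-118) + sqrt(D(103) - 16739)) = (13218 - 8420)/(21/2 + sqrt(-4 - 16739)) = 4798/(21/2 + sqrt(-16743)) = 4798/(21/2 + I*sqrt(16743))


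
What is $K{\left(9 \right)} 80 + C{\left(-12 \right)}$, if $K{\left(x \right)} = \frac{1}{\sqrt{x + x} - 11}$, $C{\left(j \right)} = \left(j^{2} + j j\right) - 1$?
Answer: $\frac{28681}{103} - \frac{240 \sqrt{2}}{103} \approx 275.16$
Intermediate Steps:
$C{\left(j \right)} = -1 + 2 j^{2}$ ($C{\left(j \right)} = \left(j^{2} + j^{2}\right) - 1 = 2 j^{2} - 1 = -1 + 2 j^{2}$)
$K{\left(x \right)} = \frac{1}{-11 + \sqrt{2} \sqrt{x}}$ ($K{\left(x \right)} = \frac{1}{\sqrt{2 x} - 11} = \frac{1}{\sqrt{2} \sqrt{x} - 11} = \frac{1}{-11 + \sqrt{2} \sqrt{x}}$)
$K{\left(9 \right)} 80 + C{\left(-12 \right)} = \frac{1}{-11 + \sqrt{2} \sqrt{9}} \cdot 80 - \left(1 - 2 \left(-12\right)^{2}\right) = \frac{1}{-11 + \sqrt{2} \cdot 3} \cdot 80 + \left(-1 + 2 \cdot 144\right) = \frac{1}{-11 + 3 \sqrt{2}} \cdot 80 + \left(-1 + 288\right) = \frac{80}{-11 + 3 \sqrt{2}} + 287 = 287 + \frac{80}{-11 + 3 \sqrt{2}}$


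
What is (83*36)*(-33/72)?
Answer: -2739/2 ≈ -1369.5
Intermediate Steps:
(83*36)*(-33/72) = 2988*(-33*1/72) = 2988*(-11/24) = -2739/2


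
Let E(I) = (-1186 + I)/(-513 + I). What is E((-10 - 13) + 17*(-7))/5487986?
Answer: 664/1797315415 ≈ 3.6944e-7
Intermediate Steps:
E(I) = (-1186 + I)/(-513 + I)
E((-10 - 13) + 17*(-7))/5487986 = ((-1186 + ((-10 - 13) + 17*(-7)))/(-513 + ((-10 - 13) + 17*(-7))))/5487986 = ((-1186 + (-23 - 119))/(-513 + (-23 - 119)))*(1/5487986) = ((-1186 - 142)/(-513 - 142))*(1/5487986) = (-1328/(-655))*(1/5487986) = -1/655*(-1328)*(1/5487986) = (1328/655)*(1/5487986) = 664/1797315415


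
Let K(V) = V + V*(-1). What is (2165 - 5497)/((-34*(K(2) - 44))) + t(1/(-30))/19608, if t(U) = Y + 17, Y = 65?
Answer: -239747/107844 ≈ -2.2231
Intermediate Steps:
t(U) = 82 (t(U) = 65 + 17 = 82)
K(V) = 0 (K(V) = V - V = 0)
(2165 - 5497)/((-34*(K(2) - 44))) + t(1/(-30))/19608 = (2165 - 5497)/((-34*(0 - 44))) + 82/19608 = -3332/((-34*(-44))) + 82*(1/19608) = -3332/1496 + 41/9804 = -3332*1/1496 + 41/9804 = -49/22 + 41/9804 = -239747/107844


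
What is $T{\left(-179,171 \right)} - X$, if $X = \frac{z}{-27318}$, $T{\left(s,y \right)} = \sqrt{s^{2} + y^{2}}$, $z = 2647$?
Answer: $\frac{2647}{27318} + \sqrt{61282} \approx 247.65$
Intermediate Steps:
$X = - \frac{2647}{27318}$ ($X = \frac{2647}{-27318} = 2647 \left(- \frac{1}{27318}\right) = - \frac{2647}{27318} \approx -0.096896$)
$T{\left(-179,171 \right)} - X = \sqrt{\left(-179\right)^{2} + 171^{2}} - - \frac{2647}{27318} = \sqrt{32041 + 29241} + \frac{2647}{27318} = \sqrt{61282} + \frac{2647}{27318} = \frac{2647}{27318} + \sqrt{61282}$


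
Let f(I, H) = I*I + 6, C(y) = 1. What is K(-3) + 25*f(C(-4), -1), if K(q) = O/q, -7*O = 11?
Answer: 3686/21 ≈ 175.52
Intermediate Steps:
O = -11/7 (O = -1/7*11 = -11/7 ≈ -1.5714)
f(I, H) = 6 + I**2 (f(I, H) = I**2 + 6 = 6 + I**2)
K(q) = -11/(7*q)
K(-3) + 25*f(C(-4), -1) = -11/7/(-3) + 25*(6 + 1**2) = -11/7*(-1/3) + 25*(6 + 1) = 11/21 + 25*7 = 11/21 + 175 = 3686/21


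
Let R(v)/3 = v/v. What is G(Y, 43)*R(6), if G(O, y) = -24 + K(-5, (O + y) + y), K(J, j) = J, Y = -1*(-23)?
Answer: -87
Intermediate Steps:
Y = 23
G(O, y) = -29 (G(O, y) = -24 - 5 = -29)
R(v) = 3 (R(v) = 3*(v/v) = 3*1 = 3)
G(Y, 43)*R(6) = -29*3 = -87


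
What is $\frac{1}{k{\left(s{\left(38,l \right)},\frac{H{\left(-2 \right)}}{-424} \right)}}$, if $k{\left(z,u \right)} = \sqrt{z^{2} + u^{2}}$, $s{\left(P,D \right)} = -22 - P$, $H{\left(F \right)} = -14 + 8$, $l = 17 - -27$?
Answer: $\frac{212 \sqrt{17977601}}{53932803} \approx 0.016667$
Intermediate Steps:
$l = 44$ ($l = 17 + 27 = 44$)
$H{\left(F \right)} = -6$
$k{\left(z,u \right)} = \sqrt{u^{2} + z^{2}}$
$\frac{1}{k{\left(s{\left(38,l \right)},\frac{H{\left(-2 \right)}}{-424} \right)}} = \frac{1}{\sqrt{\left(- \frac{6}{-424}\right)^{2} + \left(-22 - 38\right)^{2}}} = \frac{1}{\sqrt{\left(\left(-6\right) \left(- \frac{1}{424}\right)\right)^{2} + \left(-22 - 38\right)^{2}}} = \frac{1}{\sqrt{\left(\frac{3}{212}\right)^{2} + \left(-60\right)^{2}}} = \frac{1}{\sqrt{\frac{9}{44944} + 3600}} = \frac{1}{\sqrt{\frac{161798409}{44944}}} = \frac{1}{\frac{3}{212} \sqrt{17977601}} = \frac{212 \sqrt{17977601}}{53932803}$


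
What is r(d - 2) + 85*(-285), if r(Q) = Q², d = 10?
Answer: -24161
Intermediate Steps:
r(d - 2) + 85*(-285) = (10 - 2)² + 85*(-285) = 8² - 24225 = 64 - 24225 = -24161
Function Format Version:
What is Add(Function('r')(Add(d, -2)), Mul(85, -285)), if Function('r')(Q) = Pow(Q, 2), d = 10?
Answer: -24161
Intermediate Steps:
Add(Function('r')(Add(d, -2)), Mul(85, -285)) = Add(Pow(Add(10, -2), 2), Mul(85, -285)) = Add(Pow(8, 2), -24225) = Add(64, -24225) = -24161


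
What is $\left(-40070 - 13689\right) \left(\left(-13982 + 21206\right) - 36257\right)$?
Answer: $1560785047$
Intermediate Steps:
$\left(-40070 - 13689\right) \left(\left(-13982 + 21206\right) - 36257\right) = - 53759 \left(7224 - 36257\right) = \left(-53759\right) \left(-29033\right) = 1560785047$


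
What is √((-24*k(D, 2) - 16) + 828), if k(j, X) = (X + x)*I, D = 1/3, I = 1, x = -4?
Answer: 2*√215 ≈ 29.326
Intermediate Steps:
D = ⅓ ≈ 0.33333
k(j, X) = -4 + X (k(j, X) = (X - 4)*1 = (-4 + X)*1 = -4 + X)
√((-24*k(D, 2) - 16) + 828) = √((-24*(-4 + 2) - 16) + 828) = √((-24*(-2) - 16) + 828) = √((48 - 16) + 828) = √(32 + 828) = √860 = 2*√215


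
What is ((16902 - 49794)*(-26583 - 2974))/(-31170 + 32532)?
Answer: 162031474/227 ≈ 7.1380e+5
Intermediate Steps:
((16902 - 49794)*(-26583 - 2974))/(-31170 + 32532) = -32892*(-29557)/1362 = 972188844*(1/1362) = 162031474/227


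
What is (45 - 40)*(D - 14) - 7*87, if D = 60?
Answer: -379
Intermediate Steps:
(45 - 40)*(D - 14) - 7*87 = (45 - 40)*(60 - 14) - 7*87 = 5*46 - 609 = 230 - 609 = -379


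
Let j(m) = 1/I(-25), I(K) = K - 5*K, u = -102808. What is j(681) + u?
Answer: -10280799/100 ≈ -1.0281e+5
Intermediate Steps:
I(K) = -4*K
j(m) = 1/100 (j(m) = 1/(-4*(-25)) = 1/100)
j(681) + u = 1/100 - 102808 = -10280799/100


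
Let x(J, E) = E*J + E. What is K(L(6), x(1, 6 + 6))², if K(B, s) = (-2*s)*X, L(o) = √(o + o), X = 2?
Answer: 9216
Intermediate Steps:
L(o) = √2*√o (L(o) = √(2*o) = √2*√o)
x(J, E) = E + E*J
K(B, s) = -4*s (K(B, s) = -2*s*2 = -4*s)
K(L(6), x(1, 6 + 6))² = (-4*(6 + 6)*(1 + 1))² = (-48*2)² = (-4*24)² = (-96)² = 9216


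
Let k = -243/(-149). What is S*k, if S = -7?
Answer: -1701/149 ≈ -11.416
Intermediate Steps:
k = 243/149 (k = -243*(-1/149) = 243/149 ≈ 1.6309)
S*k = -7*243/149 = -1701/149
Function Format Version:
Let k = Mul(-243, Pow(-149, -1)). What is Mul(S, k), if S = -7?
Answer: Rational(-1701, 149) ≈ -11.416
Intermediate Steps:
k = Rational(243, 149) (k = Mul(-243, Rational(-1, 149)) = Rational(243, 149) ≈ 1.6309)
Mul(S, k) = Mul(-7, Rational(243, 149)) = Rational(-1701, 149)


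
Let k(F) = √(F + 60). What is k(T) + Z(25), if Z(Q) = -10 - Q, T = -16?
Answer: -35 + 2*√11 ≈ -28.367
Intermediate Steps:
k(F) = √(60 + F)
k(T) + Z(25) = √(60 - 16) + (-10 - 1*25) = √44 + (-10 - 25) = 2*√11 - 35 = -35 + 2*√11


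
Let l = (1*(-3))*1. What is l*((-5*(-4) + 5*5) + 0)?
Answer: -135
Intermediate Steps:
l = -3 (l = -3*1 = -3)
l*((-5*(-4) + 5*5) + 0) = -3*((-5*(-4) + 5*5) + 0) = -3*((20 + 25) + 0) = -3*(45 + 0) = -3*45 = -135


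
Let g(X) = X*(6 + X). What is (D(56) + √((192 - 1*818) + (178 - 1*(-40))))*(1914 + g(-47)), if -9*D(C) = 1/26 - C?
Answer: 1862885/78 + 7682*I*√102 ≈ 23883.0 + 77584.0*I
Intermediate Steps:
D(C) = -1/234 + C/9 (D(C) = -(1/26 - C)/9 = -1/234 + C/9)
(D(56) + √((192 - 1*818) + (178 - 1*(-40))))*(1914 + g(-47)) = ((-1/234 + (⅑)*56) + √((192 - 1*818) + (178 - 1*(-40))))*(1914 - 47*(6 - 47)) = ((-1/234 + 56/9) + √((192 - 818) + (178 + 40)))*(1914 - 47*(-41)) = (485/78 + √(-626 + 218))*(1914 + 1927) = (485/78 + √(-408))*3841 = (485/78 + 2*I*√102)*3841 = 1862885/78 + 7682*I*√102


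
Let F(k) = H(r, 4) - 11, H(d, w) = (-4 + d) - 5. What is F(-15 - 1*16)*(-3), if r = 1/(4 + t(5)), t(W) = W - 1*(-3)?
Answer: 239/4 ≈ 59.750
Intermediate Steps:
t(W) = 3 + W (t(W) = W + 3 = 3 + W)
r = 1/12 (r = 1/(4 + (3 + 5)) = 1/(4 + 8) = 1/12 ≈ 0.083333)
H(d, w) = -9 + d
F(k) = -239/12 (F(k) = (-9 + 1/12) - 11 = -107/12 - 11 = -239/12)
F(-15 - 1*16)*(-3) = -239/12*(-3) = 239/4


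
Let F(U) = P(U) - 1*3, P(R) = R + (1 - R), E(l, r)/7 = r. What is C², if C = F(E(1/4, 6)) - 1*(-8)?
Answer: 36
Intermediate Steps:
E(l, r) = 7*r
P(R) = 1
F(U) = -2 (F(U) = 1 - 1*3 = 1 - 3 = -2)
C = 6 (C = -2 - 1*(-8) = -2 + 8 = 6)
C² = 6² = 36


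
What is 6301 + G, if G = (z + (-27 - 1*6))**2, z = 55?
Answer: 6785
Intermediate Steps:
G = 484 (G = (55 + (-27 - 1*6))**2 = (55 + (-27 - 6))**2 = (55 - 33)**2 = 22**2 = 484)
6301 + G = 6301 + 484 = 6785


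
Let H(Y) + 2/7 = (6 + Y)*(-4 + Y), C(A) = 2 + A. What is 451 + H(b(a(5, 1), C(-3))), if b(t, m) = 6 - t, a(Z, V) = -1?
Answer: 3428/7 ≈ 489.71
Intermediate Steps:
H(Y) = -2/7 + (-4 + Y)*(6 + Y) (H(Y) = -2/7 + (6 + Y)*(-4 + Y) = -2/7 + (-4 + Y)*(6 + Y))
451 + H(b(a(5, 1), C(-3))) = 451 + (-170/7 + (6 - 1*(-1))**2 + 2*(6 - 1*(-1))) = 451 + (-170/7 + (6 + 1)**2 + 2*(6 + 1)) = 451 + (-170/7 + 7**2 + 2*7) = 451 + (-170/7 + 49 + 14) = 451 + 271/7 = 3428/7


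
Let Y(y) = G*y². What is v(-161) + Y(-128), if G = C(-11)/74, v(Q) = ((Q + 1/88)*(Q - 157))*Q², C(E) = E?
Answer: 2160367808653/1628 ≈ 1.3270e+9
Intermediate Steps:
v(Q) = Q²*(-157 + Q)*(1/88 + Q) (v(Q) = ((Q + 1/88)*(-157 + Q))*Q² = ((1/88 + Q)*(-157 + Q))*Q² = ((-157 + Q)*(1/88 + Q))*Q² = Q²*(-157 + Q)*(1/88 + Q))
G = -11/74 ≈ -0.14865
Y(y) = -11*y²/74
v(-161) + Y(-128) = (1/88)*(-161)²*(-157 - 13815*(-161) + 88*(-161)²) - 11/74*(-128)² = (1/88)*25921*(-157 + 2224215 + 88*25921) - 11/74*16384 = (1/88)*25921*(-157 + 2224215 + 2281048) - 90112/37 = (1/88)*25921*4505106 - 90112/37 = 58388426313/44 - 90112/37 = 2160367808653/1628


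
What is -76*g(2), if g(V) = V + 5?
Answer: -532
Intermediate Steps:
g(V) = 5 + V
-76*g(2) = -76*(5 + 2) = -76*7 = -532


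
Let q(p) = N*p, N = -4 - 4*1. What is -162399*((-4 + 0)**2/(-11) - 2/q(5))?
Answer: 50181291/220 ≈ 2.2810e+5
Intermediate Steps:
N = -8 (N = -4 - 4 = -8)
q(p) = -8*p
-162399*((-4 + 0)**2/(-11) - 2/q(5)) = -162399*((-4 + 0)**2/(-11) - 2/((-8*5))) = -162399*((-4)**2*(-1/11) - 2/(-40)) = -162399*(16*(-1/11) - 2*(-1/40)) = -162399*(-16/11 + 1/20) = -162399*(-309/220) = 50181291/220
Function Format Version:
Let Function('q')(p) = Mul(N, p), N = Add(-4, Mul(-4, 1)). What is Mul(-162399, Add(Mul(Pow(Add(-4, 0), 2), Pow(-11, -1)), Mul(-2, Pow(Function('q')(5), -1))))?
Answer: Rational(50181291, 220) ≈ 2.2810e+5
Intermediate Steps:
N = -8 (N = Add(-4, -4) = -8)
Function('q')(p) = Mul(-8, p)
Mul(-162399, Add(Mul(Pow(Add(-4, 0), 2), Pow(-11, -1)), Mul(-2, Pow(Function('q')(5), -1)))) = Mul(-162399, Add(Mul(Pow(Add(-4, 0), 2), Pow(-11, -1)), Mul(-2, Pow(Mul(-8, 5), -1)))) = Mul(-162399, Add(Mul(Pow(-4, 2), Rational(-1, 11)), Mul(-2, Pow(-40, -1)))) = Mul(-162399, Add(Mul(16, Rational(-1, 11)), Mul(-2, Rational(-1, 40)))) = Mul(-162399, Add(Rational(-16, 11), Rational(1, 20))) = Mul(-162399, Rational(-309, 220)) = Rational(50181291, 220)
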